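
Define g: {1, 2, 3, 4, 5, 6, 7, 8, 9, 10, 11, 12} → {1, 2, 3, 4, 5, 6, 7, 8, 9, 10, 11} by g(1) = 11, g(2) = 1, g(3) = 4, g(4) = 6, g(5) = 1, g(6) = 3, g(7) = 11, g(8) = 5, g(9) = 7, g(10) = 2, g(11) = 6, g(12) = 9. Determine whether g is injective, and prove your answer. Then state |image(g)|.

9

g(2) = 1 = g(5) with 2 ≠ 5, so g is not injective.
The image of g is {1, 2, 3, 4, 5, 6, 7, 9, 11}, which has 9 elements.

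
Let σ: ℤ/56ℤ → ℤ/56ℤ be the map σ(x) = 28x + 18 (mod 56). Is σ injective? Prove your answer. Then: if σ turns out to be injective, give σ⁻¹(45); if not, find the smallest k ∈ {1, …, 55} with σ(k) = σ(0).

Recall that σ is injective when σ(x_1) = σ(x_2) forces x_1 = x_2.
We have gcd(28, 56) = 28 > 1. Taking x_1 = 0 and x_2 = 2: σ(0) = 18 and σ(2) = 28·2 + 18 = 74 ≡ 18 (mod 56).
So σ(0) = σ(2) while 0 ≠ 2, hence σ is not injective.
Since σ is not injective, we find the least positive k with σ(k) = σ(0): this means 28k ≡ 0 (mod 56), i.e. 56 ∣ 28k. Since gcd(28, 56) = 28, dividing through by 28 this holds exactly when 2 ∣ k.
The smallest positive such k is 2.

2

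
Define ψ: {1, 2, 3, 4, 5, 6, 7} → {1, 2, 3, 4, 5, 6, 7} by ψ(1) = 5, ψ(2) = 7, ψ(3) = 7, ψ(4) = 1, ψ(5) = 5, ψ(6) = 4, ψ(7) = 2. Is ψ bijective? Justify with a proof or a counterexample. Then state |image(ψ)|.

ψ(2) = 7 = ψ(3) with 2 ≠ 3, so ψ is not injective, hence not bijective.
The image of ψ is {1, 2, 4, 5, 7}, which has 5 elements.

5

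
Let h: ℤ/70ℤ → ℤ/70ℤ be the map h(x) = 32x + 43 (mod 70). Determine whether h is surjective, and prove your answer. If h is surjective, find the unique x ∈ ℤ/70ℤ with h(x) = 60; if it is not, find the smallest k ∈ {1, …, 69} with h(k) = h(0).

35

Since gcd(32, 70) = 2, we have 32x ≡ 0 (mod 2) for all x, so h(x) ≡ 1 (mod 2).
But 0 ≢ 1 (mod 2), so 0 ∈ ℤ/70ℤ has no preimage. Therefore h is not surjective.
Since h is not surjective, we find the least positive k with h(k) = h(0): this means 32k ≡ 0 (mod 70), i.e. 70 ∣ 32k. Since gcd(32, 70) = 2, dividing through by 2 this holds exactly when 35 ∣ 16k, and as gcd(16, 35) = 1, exactly when 35 ∣ k.
The smallest positive such k is 35.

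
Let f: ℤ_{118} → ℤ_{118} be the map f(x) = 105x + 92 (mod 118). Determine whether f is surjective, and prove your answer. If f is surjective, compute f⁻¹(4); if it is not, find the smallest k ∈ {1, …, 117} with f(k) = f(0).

34

Since gcd(105, 118) = 1, 105 is invertible modulo 118. Euclid's algorithm: 118 = 1·105 + 13, 105 = 8·13 + 1; back-substituting gives 1 = 9·105 − 8·118, so 105⁻¹ ≡ 9 (mod 118).
For any y ∈ ℤ_{118}, x = 9(y − 92) mod 118 satisfies f(x) = 105·9(y − 92) + 92 ≡ y (since 105·9 ≡ 1 mod 118). So every y has a preimage.
Therefore f is surjective.
Since f is surjective, we compute f⁻¹(4): solve 105x + 92 ≡ 4 (mod 118), i.e. 105x ≡ 30 (mod 118).
Multiplying by 105⁻¹ = 9 gives x ≡ 9·30 = 270 = 2·118 + 34 ≡ 34 (mod 118).
Check: f(34) = 105·34 + 92 = 3662 = 31·118 + 4 ≡ 4 (mod 118).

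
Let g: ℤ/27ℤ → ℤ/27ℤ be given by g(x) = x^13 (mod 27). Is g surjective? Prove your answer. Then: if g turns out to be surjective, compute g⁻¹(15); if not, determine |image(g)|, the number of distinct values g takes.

19

g(0) = 0^13 = 0.
g(3): Repeated squaring mod 27: 3^1 ≡ 3, 3^2 ≡ 3² = 9, 3^4 ≡ 9² = 81 ≡ 0, 3^8 ≡ 0² = 0. Since 13 = 8 + 4 + 1, 3^13 ≡ 0·0·3: 0·0 = 0, then 0·3 = 0. So 3^13 ≡ 0 (mod 27).
So g(0) = g(3) = 0 while 0 ≠ 3, so g is not injective.
A non-injective map from the 27-element set ℤ/27ℤ to itself takes at most 26 distinct values, so it cannot be surjective. Therefore g is not surjective.
Since g is not surjective, we determine |image(g)|. Computing x^13 mod 27 for each x (by repeated squaring, reducing mod 27 at every step), the values g(0), g(1), …, g(26) are: 0, 1, 11, 0, 13, 23, 0, 25, 8, 0, 10, 20, 0, 22, 5, 0, 7, 17, 0, 19, 2, 0, 4, 14, 0, 16, 26.
The distinct values are {0, 1, 2, 4, 5, 7, 8, 10, 11, 13, 14, 16, 17, 19, 20, 22, 23, 25, 26}; there are 19 of them.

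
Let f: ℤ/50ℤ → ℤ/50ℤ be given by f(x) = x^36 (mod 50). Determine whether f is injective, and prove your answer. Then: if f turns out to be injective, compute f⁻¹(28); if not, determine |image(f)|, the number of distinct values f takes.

12

f(1) = 1^36 = 1.
f(7): Repeated squaring mod 50: 7^1 ≡ 7, 7^2 ≡ 7² = 49, 7^4 ≡ 49² = 2401 ≡ 1, 7^8 ≡ 1² = 1, 7^16 ≡ 1² = 1, 7^32 ≡ 1² = 1. Since 36 = 32 + 4, 7^36 ≡ 1·1: 1·1 = 1. So 7^36 ≡ 1 (mod 50).
So f(1) = f(7) = 1 while 1 ≠ 7, thus f is not injective.
Since f is not injective, we determine |image(f)|. Computing x^36 mod 50 for each x (by repeated squaring, reducing mod 50 at every step), the values f(0), f(1), …, f(49) are: 0, 1, 36, 21, 46, 25, 6, 1, 6, 41, 0, 11, 16, 41, 36, 25, 16, 31, 26, 31, 0, 21, 46, 11, 26, 25, 26, 11, 46, 21, 0, 31, 26, 31, 16, 25, 36, 41, 16, 11, 0, 41, 6, 1, 6, 25, 46, 21, 36, 1.
The distinct values are {0, 1, 6, 11, 16, 21, 25, 26, 31, 36, 41, 46}; there are 12 of them.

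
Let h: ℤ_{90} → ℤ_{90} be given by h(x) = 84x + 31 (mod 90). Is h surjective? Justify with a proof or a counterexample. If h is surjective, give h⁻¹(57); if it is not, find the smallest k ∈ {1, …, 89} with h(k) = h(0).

15

Since gcd(84, 90) = 6, we have 84x ≡ 0 (mod 6) for all x, so h(x) ≡ 1 (mod 6).
But 0 ≢ 1 (mod 6), so 0 ∈ ℤ_{90} has no preimage. So h is not surjective.
Since h is not surjective, we find the least positive k with h(k) = h(0): this means 84k ≡ 0 (mod 90), i.e. 90 ∣ 84k. Since gcd(84, 90) = 6, dividing through by 6 this holds exactly when 15 ∣ 14k, and as gcd(14, 15) = 1, exactly when 15 ∣ k.
The smallest positive such k is 15.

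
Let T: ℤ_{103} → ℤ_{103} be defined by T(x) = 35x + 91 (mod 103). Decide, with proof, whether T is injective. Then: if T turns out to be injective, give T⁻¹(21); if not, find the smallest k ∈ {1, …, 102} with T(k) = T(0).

101

If T(x_1) = T(x_2), then 35x_1 ≡ 35x_2 (mod 103). Because gcd(35, 103) = 1, we may cancel 35 to get x_1 ≡ x_2 (mod 103).
Thus T is injective.
We now compute 35⁻¹ mod 103 explicitly. Euclid's algorithm: 103 = 2·35 + 33, 35 = 1·33 + 2, 33 = 16·2 + 1; back-substituting gives 1 = 53·35 − 18·103, so 35⁻¹ ≡ 53 (mod 103).
Since T is injective, we compute T⁻¹(21): solve 35x + 91 ≡ 21 (mod 103), i.e. 35x ≡ 33 (mod 103).
Multiplying by 35⁻¹ = 53 gives x ≡ 53·33 = 1749 = 16·103 + 101 ≡ 101 (mod 103).
Check: T(101) = 35·101 + 91 = 3626 = 35·103 + 21 ≡ 21 (mod 103).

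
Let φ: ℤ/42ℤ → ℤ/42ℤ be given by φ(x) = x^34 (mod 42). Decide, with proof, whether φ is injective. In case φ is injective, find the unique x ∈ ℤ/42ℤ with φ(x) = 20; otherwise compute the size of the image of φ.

φ(4): Repeated squaring mod 42: 4^1 ≡ 4, 4^2 ≡ 4² = 16, 4^4 ≡ 16² = 256 ≡ 4, 4^8 ≡ 4² = 16, 4^16 ≡ 16² = 256 ≡ 4, 4^32 ≡ 4² = 16. Since 34 = 32 + 2, 4^34 ≡ 16·16: 16·16 = 256 ≡ 4. So 4^34 ≡ 4 (mod 42).
φ(10): Repeated squaring mod 42: 10^1 ≡ 10, 10^2 ≡ 10² = 100 ≡ 16, 10^4 ≡ 16² = 256 ≡ 4, 10^8 ≡ 4² = 16, 10^16 ≡ 16² = 256 ≡ 4, 10^32 ≡ 4² = 16. Since 34 = 32 + 2, 10^34 ≡ 16·16: 16·16 = 256 ≡ 4. So 10^34 ≡ 4 (mod 42).
So φ(4) = φ(10) = 4 while 4 ≠ 10, therefore φ is not injective.
Since φ is not injective, we determine |image(φ)|. Computing x^34 mod 42 for each x (by repeated squaring, reducing mod 42 at every step), the values φ(0), φ(1), …, φ(41) are: 0, 1, 16, 39, 4, 37, 36, 7, 22, 9, 4, 25, 30, 1, 28, 15, 16, 25, 18, 37, 22, 21, 22, 37, 18, 25, 16, 15, 28, 1, 30, 25, 4, 9, 22, 7, 36, 37, 4, 39, 16, 1.
The distinct values are {0, 1, 4, 7, 9, 15, 16, 18, 21, 22, 25, 28, 30, 36, 37, 39}; there are 16 of them.

16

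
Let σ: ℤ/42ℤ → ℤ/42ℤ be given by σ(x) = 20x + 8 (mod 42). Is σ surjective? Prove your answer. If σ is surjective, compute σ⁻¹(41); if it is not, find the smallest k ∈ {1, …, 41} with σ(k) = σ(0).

Since gcd(20, 42) = 2, we have 20x ≡ 0 (mod 2) for all x, so σ(x) ≡ 0 (mod 2).
But 1 ≢ 0 (mod 2), so 1 ∈ ℤ/42ℤ has no preimage. Thus σ is not surjective.
Since σ is not surjective, we find the least positive k with σ(k) = σ(0): this means 20k ≡ 0 (mod 42), i.e. 42 ∣ 20k. Since gcd(20, 42) = 2, dividing through by 2 this holds exactly when 21 ∣ 10k, and as gcd(10, 21) = 1, exactly when 21 ∣ k.
The smallest positive such k is 21.

21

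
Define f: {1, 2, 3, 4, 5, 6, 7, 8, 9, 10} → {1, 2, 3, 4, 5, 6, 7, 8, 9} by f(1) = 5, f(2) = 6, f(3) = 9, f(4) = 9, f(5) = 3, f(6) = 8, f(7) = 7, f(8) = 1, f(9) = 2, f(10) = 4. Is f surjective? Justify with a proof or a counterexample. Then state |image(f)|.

Every element of the codomain has a preimage: 1 = f(8), 2 = f(9), 3 = f(5), 4 = f(10), 5 = f(1), 6 = f(2), 7 = f(7), 8 = f(6), 9 = f(3).
Therefore f is surjective.
The image of f is {1, 2, 3, 4, 5, 6, 7, 8, 9}, which has 9 elements.

9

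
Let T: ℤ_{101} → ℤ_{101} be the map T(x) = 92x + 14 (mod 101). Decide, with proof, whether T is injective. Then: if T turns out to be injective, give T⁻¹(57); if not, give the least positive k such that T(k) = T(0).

If T(s) = T(t), then 92s ≡ 92t (mod 101). Because gcd(92, 101) = 1, we may cancel 92 to get s ≡ t (mod 101).
So T is injective.
We now compute 92⁻¹ mod 101 explicitly. Euclid's algorithm: 101 = 1·92 + 9, 92 = 10·9 + 2, 9 = 4·2 + 1; back-substituting gives 1 = 56·92 − 51·101, so 92⁻¹ ≡ 56 (mod 101).
Since T is injective, we compute T⁻¹(57): solve 92x + 14 ≡ 57 (mod 101), i.e. 92x ≡ 43 (mod 101).
Multiplying by 92⁻¹ = 56 gives x ≡ 56·43 = 2408 = 23·101 + 85 ≡ 85 (mod 101).
Check: T(85) = 92·85 + 14 = 7834 = 77·101 + 57 ≡ 57 (mod 101).

85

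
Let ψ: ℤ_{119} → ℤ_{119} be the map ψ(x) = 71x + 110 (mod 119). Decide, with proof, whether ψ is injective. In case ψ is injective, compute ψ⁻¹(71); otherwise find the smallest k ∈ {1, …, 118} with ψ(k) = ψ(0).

Suppose ψ(x_1) = ψ(x_2) in ℤ_{119}. Then 71x_1 + 110 ≡ 71x_2 + 110 (mod 119), hence 71(x_1 − x_2) ≡ 0 (mod 119).
Since gcd(71, 119) = 1, 71 is invertible modulo 119, therefore x_1 − x_2 ≡ 0 (mod 119), i.e. x_1 = x_2.
Thus ψ is injective.
We now compute 71⁻¹ mod 119 explicitly. Euclid's algorithm: 119 = 1·71 + 48, 71 = 1·48 + 23, 48 = 2·23 + 2, 23 = 11·2 + 1; back-substituting gives 1 = 57·71 − 34·119, so 71⁻¹ ≡ 57 (mod 119).
Since ψ is injective, we compute ψ⁻¹(71): solve 71x + 110 ≡ 71 (mod 119), i.e. 71x ≡ 80 (mod 119).
Multiplying by 71⁻¹ = 57 gives x ≡ 57·80 = 4560 = 38·119 + 38 ≡ 38 (mod 119).
Check: ψ(38) = 71·38 + 110 = 2808 = 23·119 + 71 ≡ 71 (mod 119).

38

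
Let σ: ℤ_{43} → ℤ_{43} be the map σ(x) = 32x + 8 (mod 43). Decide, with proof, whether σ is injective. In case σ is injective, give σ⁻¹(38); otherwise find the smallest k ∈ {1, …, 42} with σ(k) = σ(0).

Recall that σ is injective if σ(u) = σ(v) implies u = v.
If σ(u) = σ(v), then 32u ≡ 32v (mod 43). Because gcd(32, 43) = 1, we may cancel 32 to get u ≡ v (mod 43).
Hence σ is injective.
We now compute 32⁻¹ mod 43 explicitly. Euclid's algorithm: 43 = 1·32 + 11, 32 = 2·11 + 10, 11 = 1·10 + 1; back-substituting gives 1 = 39·32 − 29·43, so 32⁻¹ ≡ 39 (mod 43).
Since σ is injective, we find σ⁻¹(38): we need 32x ≡ 38 − 8 ≡ 30 (mod 43). Using 32⁻¹ = 39: x ≡ 39·30 = 1170 = 27·43 + 9, so x = 9.
Check: σ(9) = 32·9 + 8 = 296 = 6·43 + 38 ≡ 38 (mod 43).

9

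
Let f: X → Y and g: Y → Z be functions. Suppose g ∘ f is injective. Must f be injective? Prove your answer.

Suppose f(s) = f(t). Applying g: (g ∘ f)(s) = (g ∘ f)(t). Since g ∘ f is injective, s = t. Hence f is injective.

injective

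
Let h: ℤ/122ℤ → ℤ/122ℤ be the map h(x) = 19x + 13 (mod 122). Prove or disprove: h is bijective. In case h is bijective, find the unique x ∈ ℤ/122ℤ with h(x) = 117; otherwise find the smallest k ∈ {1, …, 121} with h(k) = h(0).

Suppose h(a) = h(b) in ℤ/122ℤ. Then 19a + 13 ≡ 19b + 13 (mod 122), hence 19(a − b) ≡ 0 (mod 122).
Since gcd(19, 122) = 1, 19 is invertible modulo 122, hence a − b ≡ 0 (mod 122), i.e. a = b.
We now compute 19⁻¹ mod 122 explicitly. Euclid's algorithm: 122 = 6·19 + 8, 19 = 2·8 + 3, 8 = 2·3 + 2, 3 = 1·2 + 1; back-substituting gives 1 = 45·19 − 7·122, so 19⁻¹ ≡ 45 (mod 122).
Then y ↦ 45(y − 13) is a two-sided inverse to h, so every y ∈ ℤ/122ℤ has a preimage.
Hence h is bijective.
Since h is bijective, we find h⁻¹(117): we need 19x ≡ 117 − 13 ≡ 104 (mod 122). Using 19⁻¹ = 45: x ≡ 45·104 = 4680 = 38·122 + 44, so x = 44.
Check: h(44) = 19·44 + 13 = 849 = 6·122 + 117 ≡ 117 (mod 122).

44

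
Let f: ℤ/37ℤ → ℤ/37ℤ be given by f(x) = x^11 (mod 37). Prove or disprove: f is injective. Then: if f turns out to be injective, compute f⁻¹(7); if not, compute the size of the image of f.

Since 37 is prime, the nonzero elements of ℤ/37ℤ form a cyclic group of order 36.
As gcd(11, 36) = 1, raising to the 11th power is a bijection on this group: if x_1^11 ≡ x_2^11 then (x_1x_2^{−1})^11 = 1, and the only element of order dividing gcd(11, 36) = 1 is 1, so x_1 = x_2.
With f(0) = 0 this makes f injective on all of ℤ/37ℤ, hence bijective (finite equal-size domain and codomain). In particular f is injective.
Since f is injective, we find the preimage of 7. The inverse of x ↦ x^11 on (ℤ/37ℤ)^× is x ↦ x^23, because 11·23 = 253 = 7·36 + 1 ≡ 1 (mod 36) and x^{36} = 1 for x ≠ 0 (Fermat). So f⁻¹(7) = 7^23 mod 37.
Repeated squaring mod 37: 7^1 ≡ 7, 7^2 ≡ 7² = 49 ≡ 12, 7^4 ≡ 12² = 144 ≡ 33, 7^8 ≡ 33² = 1089 ≡ 16, 7^16 ≡ 16² = 256 ≡ 34. Since 23 = 16 + 4 + 2 + 1, 7^23 ≡ 34·33·12·7: 34·33 = 1122 ≡ 12, then 12·12 = 144 ≡ 33, then 33·7 = 231 ≡ 9. So 7^23 ≡ 9 (mod 37).
Hence f⁻¹(7) = 9.

9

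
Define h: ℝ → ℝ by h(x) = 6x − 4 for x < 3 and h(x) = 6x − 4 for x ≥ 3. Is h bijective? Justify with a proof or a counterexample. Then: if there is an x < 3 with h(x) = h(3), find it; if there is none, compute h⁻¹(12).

Both pieces are strictly increasing (slopes 6 and 6), so each is injective on its own interval.
The left piece maps (−∞, 3) onto (−∞, 14); the right piece maps [3, ∞) onto [14, ∞).
Since 14 = 14, the images partition ℝ: h is injective and surjective, hence bijective.
Because the two images are disjoint, no x < 3 has h(x) = h(3), so we compute h⁻¹(12): 12 lies in (−∞, 14), so solve 6x − 4 = 12: x = (12 + 4)/6 = 8/3.

8/3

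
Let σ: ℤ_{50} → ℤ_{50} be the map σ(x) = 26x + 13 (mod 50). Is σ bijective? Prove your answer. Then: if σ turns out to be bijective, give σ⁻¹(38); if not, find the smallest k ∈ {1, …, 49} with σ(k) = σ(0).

We have gcd(26, 50) = 2 > 1. Taking s = 0 and t = 25: σ(0) = 13 and σ(25) = 26·25 + 13 = 663 ≡ 13 (mod 50).
So σ(0) = σ(25) while 0 ≠ 25, hence σ is not injective, hence not bijective.
Since σ is not bijective, we find the least positive k with σ(k) = σ(0): this means 26k ≡ 0 (mod 50), i.e. 50 ∣ 26k. Since gcd(26, 50) = 2, dividing through by 2 this holds exactly when 25 ∣ 13k, and as gcd(13, 25) = 1, exactly when 25 ∣ k.
The smallest positive such k is 25.

25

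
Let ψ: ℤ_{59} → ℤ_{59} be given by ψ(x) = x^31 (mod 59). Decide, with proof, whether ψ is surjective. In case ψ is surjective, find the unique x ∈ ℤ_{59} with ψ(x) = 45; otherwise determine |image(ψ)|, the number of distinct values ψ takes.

35

Since 59 is prime, the nonzero elements of ℤ_{59} form a cyclic group of order 58.
As gcd(31, 58) = 1, raising to the 31st power is a bijection on this group: if u^31 ≡ v^31 then (uv^{−1})^31 = 1, and the only element of order dividing gcd(31, 58) = 1 is 1, so u = v.
With ψ(0) = 0 this makes ψ injective on all of ℤ_{59}, hence bijective (finite equal-size domain and codomain). In particular ψ is surjective.
Since ψ is surjective, we find the preimage of 45. The inverse of x ↦ x^31 on (ℤ_{59})^× is x ↦ x^15, because 31·15 = 465 = 8·58 + 1 ≡ 1 (mod 58) and x^{58} = 1 for x ≠ 0 (Fermat). So ψ⁻¹(45) = 45^15 mod 59.
Repeated squaring mod 59: 45^1 ≡ 45, 45^2 ≡ 45² = 2025 ≡ 19, 45^4 ≡ 19² = 361 ≡ 7, 45^8 ≡ 7² = 49. Since 15 = 8 + 4 + 2 + 1, 45^15 ≡ 49·7·19·45: 49·7 = 343 ≡ 48, then 48·19 = 912 ≡ 27, then 27·45 = 1215 ≡ 35. So 45^15 ≡ 35 (mod 59).
Hence ψ⁻¹(45) = 35.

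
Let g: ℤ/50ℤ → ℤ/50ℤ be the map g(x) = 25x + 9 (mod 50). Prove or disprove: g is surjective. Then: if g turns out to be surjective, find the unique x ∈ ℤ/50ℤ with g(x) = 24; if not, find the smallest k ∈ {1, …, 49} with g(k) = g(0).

2

By definition, g is surjective if every y in the codomain equals g(x) for some x in the domain.
Since gcd(25, 50) = 25, we have 25x ≡ 0 (mod 25) for all x, so g(x) ≡ 9 (mod 25).
But 0 ≢ 9 (mod 25), so 0 ∈ ℤ/50ℤ has no preimage. Hence g is not surjective.
Since g is not surjective, we find the least positive k with g(k) = g(0): this means 25k ≡ 0 (mod 50), i.e. 50 ∣ 25k. Since gcd(25, 50) = 25, dividing through by 25 this holds exactly when 2 ∣ k.
The smallest positive such k is 2.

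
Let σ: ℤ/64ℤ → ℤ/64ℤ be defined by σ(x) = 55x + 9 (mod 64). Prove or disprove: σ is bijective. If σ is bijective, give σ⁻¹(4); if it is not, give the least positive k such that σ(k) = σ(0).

Suppose σ(u) = σ(v) in ℤ/64ℤ. Then 55u + 9 ≡ 55v + 9 (mod 64), hence 55(u − v) ≡ 0 (mod 64).
Since gcd(55, 64) = 1, 55 is invertible modulo 64, therefore u − v ≡ 0 (mod 64), i.e. u = v.
We now compute 55⁻¹ mod 64 explicitly. Euclid's algorithm: 64 = 1·55 + 9, 55 = 6·9 + 1; back-substituting gives 1 = 7·55 − 6·64, so 55⁻¹ ≡ 7 (mod 64).
For any y ∈ ℤ/64ℤ, x = 7(y − 9) mod 64 satisfies σ(x) = 55·7(y − 9) + 9 ≡ y (since 55·7 ≡ 1 mod 64). So every y has a preimage.
Thus σ is bijective.
Since σ is bijective, we find σ⁻¹(4): we need 55x ≡ 4 − 9 ≡ 59 (mod 64). Using 55⁻¹ = 7: x ≡ 7·59 = 413 = 6·64 + 29, so x = 29.
Check: σ(29) = 55·29 + 9 = 1604 = 25·64 + 4 ≡ 4 (mod 64).

29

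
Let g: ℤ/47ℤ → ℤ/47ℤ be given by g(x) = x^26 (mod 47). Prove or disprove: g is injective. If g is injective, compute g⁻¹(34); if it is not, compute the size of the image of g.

g(23): Repeated squaring mod 47: 23^1 ≡ 23, 23^2 ≡ 23² = 529 ≡ 12, 23^4 ≡ 12² = 144 ≡ 3, 23^8 ≡ 3² = 9, 23^16 ≡ 9² = 81 ≡ 34. Since 26 = 16 + 8 + 2, 23^26 ≡ 34·9·12: 34·9 = 306 ≡ 24, then 24·12 = 288 ≡ 6. So 23^26 ≡ 6 (mod 47).
g(24): Repeated squaring mod 47: 24^1 ≡ 24, 24^2 ≡ 24² = 576 ≡ 12, 24^4 ≡ 12² = 144 ≡ 3, 24^8 ≡ 3² = 9, 24^16 ≡ 9² = 81 ≡ 34. Since 26 = 16 + 8 + 2, 24^26 ≡ 34·9·12: 34·9 = 306 ≡ 24, then 24·12 = 288 ≡ 6. So 24^26 ≡ 6 (mod 47).
So g(23) = g(24) = 6 while 23 ≠ 24, therefore g is not injective.
Since g is not injective, we determine |image(g)|. Computing x^26 mod 47 for each x (by repeated squaring, reducing mod 47 at every step), the values g(0), g(1), …, g(46) are: 0, 1, 8, 27, 17, 16, 28, 14, 42, 24, 34, 32, 36, 12, 18, 9, 7, 25, 4, 3, 37, 2, 21, 6, 6, 21, 2, 37, 3, 4, 25, 7, 9, 18, 12, 36, 32, 34, 24, 42, 14, 28, 16, 17, 27, 8, 1.
The distinct values are {0, 1, 2, 3, 4, 6, 7, 8, 9, 12, 14, 16, 17, 18, 21, 24, 25, 27, 28, 32, 34, 36, 37, 42}; there are 24 of them.

24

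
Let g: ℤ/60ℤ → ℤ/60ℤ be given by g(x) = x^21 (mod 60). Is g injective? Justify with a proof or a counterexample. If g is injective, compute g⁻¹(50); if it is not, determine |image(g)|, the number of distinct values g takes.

g(0) = 0^21 = 0.
g(30): Repeated squaring mod 60: 30^1 ≡ 30, 30^2 ≡ 30² = 900 ≡ 0, 30^4 ≡ 0² = 0, 30^8 ≡ 0² = 0, 30^16 ≡ 0² = 0. Since 21 = 16 + 4 + 1, 30^21 ≡ 0·0·30: 0·0 = 0, then 0·30 = 0. So 30^21 ≡ 0 (mod 60).
So g(0) = g(30) = 0 while 0 ≠ 30, hence g is not injective.
Since g is not injective, we determine |image(g)|. Computing x^21 mod 60 for each x (by repeated squaring, reducing mod 60 at every step), the values g(0), g(1), …, g(59) are: 0, 1, 32, 3, 4, 5, 36, 7, 8, 9, 40, 11, 12, 13, 44, 15, 16, 17, 48, 19, 20, 21, 52, 23, 24, 25, 56, 27, 28, 29, 0, 31, 32, 33, 4, 35, 36, 37, 8, 39, 40, 41, 12, 43, 44, 45, 16, 47, 48, 49, 20, 51, 52, 53, 24, 55, 56, 57, 28, 59.
The distinct values are {0, 1, 3, 4, 5, 7, 8, 9, 11, 12, 13, 15, 16, 17, 19, 20, 21, 23, 24, 25, 27, 28, 29, 31, 32, 33, 35, 36, 37, 39, 40, 41, 43, 44, 45, 47, 48, 49, 51, 52, 53, 55, 56, 57, 59}; there are 45 of them.

45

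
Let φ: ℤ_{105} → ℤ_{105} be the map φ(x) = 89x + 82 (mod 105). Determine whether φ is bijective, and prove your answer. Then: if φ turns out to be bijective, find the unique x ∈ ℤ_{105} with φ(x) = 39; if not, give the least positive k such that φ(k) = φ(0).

88

Recall: φ is injective when φ(a) = φ(b) forces a = b.
If φ(a) = φ(b), then 89a ≡ 89b (mod 105). Because gcd(89, 105) = 1, we may cancel 89 to get a ≡ b (mod 105).
We now compute 89⁻¹ mod 105 explicitly. Euclid's algorithm: 105 = 1·89 + 16, 89 = 5·16 + 9, 16 = 1·9 + 7, 9 = 1·7 + 2, 7 = 3·2 + 1; back-substituting gives 1 = 59·89 − 50·105, so 89⁻¹ ≡ 59 (mod 105).
Then y ↦ 59(y − 82) is a two-sided inverse to φ, so every y ∈ ℤ_{105} has a preimage.
Therefore φ is bijective.
Since φ is bijective, we find φ⁻¹(39): we need 89x ≡ 39 − 82 ≡ 62 (mod 105). Using 89⁻¹ = 59: x ≡ 59·62 = 3658 = 34·105 + 88, so x = 88.
Check: φ(88) = 89·88 + 82 = 7914 = 75·105 + 39 ≡ 39 (mod 105).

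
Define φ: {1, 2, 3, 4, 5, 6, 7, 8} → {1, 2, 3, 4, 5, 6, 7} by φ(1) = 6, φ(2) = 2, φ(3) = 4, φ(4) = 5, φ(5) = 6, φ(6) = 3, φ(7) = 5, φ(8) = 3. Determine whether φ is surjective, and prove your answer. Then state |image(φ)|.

No element maps to 1, so φ is not surjective.
The image of φ is {2, 3, 4, 5, 6}, which has 5 elements.

5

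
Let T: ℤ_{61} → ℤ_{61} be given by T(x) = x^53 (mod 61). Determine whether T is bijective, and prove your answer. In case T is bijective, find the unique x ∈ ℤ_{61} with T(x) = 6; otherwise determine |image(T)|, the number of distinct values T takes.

31

Since 61 is prime, the nonzero elements of ℤ_{61} form a cyclic group of order 60.
As gcd(53, 60) = 1, raising to the 53rd power is a bijection on this group: if x_1^53 ≡ x_2^53 then (x_1x_2^{−1})^53 = 1, and the only element of order dividing gcd(53, 60) = 1 is 1, so x_1 = x_2.
With T(0) = 0 this makes T injective on all of ℤ_{61}, hence bijective (finite equal-size domain and codomain). In particular T is bijective.
Since T is bijective, we find the preimage of 6. The inverse of x ↦ x^53 on (ℤ_{61})^× is x ↦ x^17, because 53·17 = 901 = 15·60 + 1 ≡ 1 (mod 60) and x^{60} = 1 for x ≠ 0 (Fermat). So T⁻¹(6) = 6^17 mod 61.
Repeated squaring mod 61: 6^1 ≡ 6, 6^2 ≡ 6² = 36, 6^4 ≡ 36² = 1296 ≡ 15, 6^8 ≡ 15² = 225 ≡ 42, 6^16 ≡ 42² = 1764 ≡ 56. Since 17 = 16 + 1, 6^17 ≡ 56·6: 56·6 = 336 ≡ 31. So 6^17 ≡ 31 (mod 61).
Hence T⁻¹(6) = 31.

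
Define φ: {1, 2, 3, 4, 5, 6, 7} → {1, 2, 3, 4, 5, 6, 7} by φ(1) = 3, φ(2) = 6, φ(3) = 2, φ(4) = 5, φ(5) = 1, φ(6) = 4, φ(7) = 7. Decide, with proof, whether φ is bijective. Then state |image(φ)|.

The values 3, 6, 2, 5, 1, 4, 7 are a permutation of {1, 2, 3, 4, 5, 6, 7}: each element appears exactly once.
So φ is injective and surjective, hence bijective.
The image of φ is {1, 2, 3, 4, 5, 6, 7}, which has 7 elements.

7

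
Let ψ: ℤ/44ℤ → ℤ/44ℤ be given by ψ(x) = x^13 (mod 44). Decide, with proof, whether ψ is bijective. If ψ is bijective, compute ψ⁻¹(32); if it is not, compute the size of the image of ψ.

33

ψ(0) = 0^13 = 0.
ψ(22): Repeated squaring mod 44: 22^1 ≡ 22, 22^2 ≡ 22² = 484 ≡ 0, 22^4 ≡ 0² = 0, 22^8 ≡ 0² = 0. Since 13 = 8 + 4 + 1, 22^13 ≡ 0·0·22: 0·0 = 0, then 0·22 = 0. So 22^13 ≡ 0 (mod 44).
So ψ(0) = ψ(22) = 0 while 0 ≠ 22, therefore ψ is not injective, hence not bijective.
Since ψ is not bijective, we determine |image(ψ)|. Computing x^13 mod 44 for each x (by repeated squaring, reducing mod 44 at every step), the values ψ(0), ψ(1), …, ψ(43) are: 0, 1, 8, 27, 20, 37, 40, 35, 28, 25, 32, 11, 12, 41, 16, 31, 4, 29, 24, 39, 36, 21, 0, 23, 8, 5, 20, 15, 40, 13, 28, 3, 32, 33, 12, 19, 16, 9, 4, 7, 24, 17, 36, 43.
The distinct values are {0, 1, 3, 4, 5, 7, 8, 9, 11, 12, 13, 15, 16, 17, 19, 20, 21, 23, 24, 25, 27, 28, 29, 31, 32, 33, 35, 36, 37, 39, 40, 41, 43}; there are 33 of them.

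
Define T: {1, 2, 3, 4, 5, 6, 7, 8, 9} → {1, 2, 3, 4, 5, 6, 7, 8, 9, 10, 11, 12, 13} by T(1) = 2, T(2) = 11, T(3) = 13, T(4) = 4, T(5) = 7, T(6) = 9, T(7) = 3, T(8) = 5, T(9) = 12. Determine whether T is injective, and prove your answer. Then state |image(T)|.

The values T(1), …, T(9) are 2, 11, 13, 4, 7, 9, 3, 5, 12 — all distinct.
So T(x_1) = T(x_2) only when x_1 = x_2, and T is injective.
The image of T is {2, 3, 4, 5, 7, 9, 11, 12, 13}, which has 9 elements.

9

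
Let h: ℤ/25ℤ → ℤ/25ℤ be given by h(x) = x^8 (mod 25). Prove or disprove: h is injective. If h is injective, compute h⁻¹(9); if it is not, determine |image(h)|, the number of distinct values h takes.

h(3): Repeated squaring mod 25: 3^1 ≡ 3, 3^2 ≡ 3² = 9, 3^4 ≡ 9² = 81 ≡ 6, 3^8 ≡ 6² = 36 ≡ 11. So 3^8 ≡ 11 (mod 25).
h(4): Repeated squaring mod 25: 4^1 ≡ 4, 4^2 ≡ 4² = 16, 4^4 ≡ 16² = 256 ≡ 6, 4^8 ≡ 6² = 36 ≡ 11. So 4^8 ≡ 11 (mod 25).
So h(3) = h(4) = 11 while 3 ≠ 4, hence h is not injective.
Since h is not injective, we determine |image(h)|. Computing x^8 mod 25 for each x (by repeated squaring, reducing mod 25 at every step), the values h(0), h(1), …, h(24) are: 0, 1, 6, 11, 11, 0, 16, 1, 16, 21, 0, 6, 21, 21, 6, 0, 21, 16, 1, 16, 0, 11, 11, 6, 1.
The distinct values are {0, 1, 6, 11, 16, 21}; there are 6 of them.

6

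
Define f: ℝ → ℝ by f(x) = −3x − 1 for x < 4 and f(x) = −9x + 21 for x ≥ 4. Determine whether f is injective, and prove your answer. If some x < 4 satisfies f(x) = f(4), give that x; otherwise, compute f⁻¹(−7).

2

Both pieces are strictly decreasing (slopes −3 and −9), so each is injective on its own interval.
The left piece maps (−∞, 4) onto (−13, ∞); the right piece maps [4, ∞) onto (−∞, −15].
These images are disjoint, so no value is attained by both pieces. So f is injective.
Because the two images are disjoint, no x < 4 has f(x) = f(4), so we compute f⁻¹(−7): −7 lies in (−13, ∞), so solve −3x − 1 = −7: x = (−7 + 1)/(−3) = 2.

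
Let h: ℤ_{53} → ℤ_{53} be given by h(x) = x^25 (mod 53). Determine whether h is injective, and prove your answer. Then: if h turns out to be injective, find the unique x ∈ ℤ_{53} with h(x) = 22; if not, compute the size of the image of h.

12

Since 53 is prime, the nonzero elements of ℤ_{53} form a cyclic group of order 52.
As gcd(25, 52) = 1, raising to the 25th power is a bijection on this group: if u^25 ≡ v^25 then (uv^{−1})^25 = 1, and the only element of order dividing gcd(25, 52) = 1 is 1, so u = v.
With h(0) = 0 this makes h injective on all of ℤ_{53}, hence bijective (finite equal-size domain and codomain). In particular h is injective.
Since h is injective, we find the preimage of 22. The inverse of x ↦ x^25 on (ℤ_{53})^× is x ↦ x^25, because 25·25 = 625 = 12·52 + 1 ≡ 1 (mod 52) and x^{52} = 1 for x ≠ 0 (Fermat). So h⁻¹(22) = 22^25 mod 53.
Repeated squaring mod 53: 22^1 ≡ 22, 22^2 ≡ 22² = 484 ≡ 7, 22^4 ≡ 7² = 49, 22^8 ≡ 49² = 2401 ≡ 16, 22^16 ≡ 16² = 256 ≡ 44. Since 25 = 16 + 8 + 1, 22^25 ≡ 44·16·22: 44·16 = 704 ≡ 15, then 15·22 = 330 ≡ 12. So 22^25 ≡ 12 (mod 53).
Hence h⁻¹(22) = 12.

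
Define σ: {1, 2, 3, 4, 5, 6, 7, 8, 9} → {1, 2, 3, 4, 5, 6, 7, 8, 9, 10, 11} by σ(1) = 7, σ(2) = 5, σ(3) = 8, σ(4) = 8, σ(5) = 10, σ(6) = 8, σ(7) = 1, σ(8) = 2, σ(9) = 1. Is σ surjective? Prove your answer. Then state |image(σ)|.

No element maps to 3, so σ is not surjective.
The image of σ is {1, 2, 5, 7, 8, 10}, which has 6 elements.

6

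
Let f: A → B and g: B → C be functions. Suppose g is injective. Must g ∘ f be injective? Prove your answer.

No. Take A = {1, 2}, B = C = {1, 2, 3}, f(1) = f(2) = 1, and g = identity (injective).
Then (g ∘ f)(1) = (g ∘ f)(2) = 1 with 1 ≠ 2, so g ∘ f is not injective.

not injective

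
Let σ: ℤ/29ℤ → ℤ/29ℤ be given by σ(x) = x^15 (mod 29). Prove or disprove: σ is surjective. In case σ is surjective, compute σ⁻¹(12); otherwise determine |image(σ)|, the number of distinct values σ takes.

17

Since 29 is prime, the nonzero elements of ℤ/29ℤ form a cyclic group of order 28.
As gcd(15, 28) = 1, raising to the 15th power is a bijection on this group: if u^15 ≡ v^15 then (uv^{−1})^15 = 1, and the only element of order dividing gcd(15, 28) = 1 is 1, so u = v.
With σ(0) = 0 this makes σ injective on all of ℤ/29ℤ, hence bijective (finite equal-size domain and codomain). In particular σ is surjective.
Since σ is surjective, we find the preimage of 12. The inverse of x ↦ x^15 on (ℤ/29ℤ)^× is x ↦ x^15, because 15·15 = 225 = 8·28 + 1 ≡ 1 (mod 28) and x^{28} = 1 for x ≠ 0 (Fermat). So σ⁻¹(12) = 12^15 mod 29.
Repeated squaring mod 29: 12^1 ≡ 12, 12^2 ≡ 12² = 144 ≡ 28, 12^4 ≡ 28² = 784 ≡ 1, 12^8 ≡ 1² = 1. Since 15 = 8 + 4 + 2 + 1, 12^15 ≡ 1·1·28·12: 1·1 = 1, then 1·28 = 28, then 28·12 = 336 ≡ 17. So 12^15 ≡ 17 (mod 29).
Hence σ⁻¹(12) = 17.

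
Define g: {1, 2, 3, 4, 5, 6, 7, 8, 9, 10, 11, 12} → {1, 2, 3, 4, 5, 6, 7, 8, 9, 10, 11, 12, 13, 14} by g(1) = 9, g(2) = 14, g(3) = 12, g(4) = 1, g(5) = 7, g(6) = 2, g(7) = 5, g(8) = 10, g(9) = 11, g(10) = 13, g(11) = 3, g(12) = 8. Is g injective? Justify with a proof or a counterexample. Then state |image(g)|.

The values g(1), …, g(12) are 9, 14, 12, 1, 7, 2, 5, 10, 11, 13, 3, 8 — all distinct.
So g(a) = g(b) only when a = b, and g is injective.
The image of g is {1, 2, 3, 5, 7, 8, 9, 10, 11, 12, 13, 14}, which has 12 elements.

12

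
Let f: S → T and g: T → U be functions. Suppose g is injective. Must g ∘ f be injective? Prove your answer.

No. Take S = {1, 2}, T = U = {1, 2, 3, 4}, f(1) = f(2) = 1, and g = identity (injective).
Then (g ∘ f)(1) = (g ∘ f)(2) = 1 with 1 ≠ 2, so g ∘ f is not injective.

not injective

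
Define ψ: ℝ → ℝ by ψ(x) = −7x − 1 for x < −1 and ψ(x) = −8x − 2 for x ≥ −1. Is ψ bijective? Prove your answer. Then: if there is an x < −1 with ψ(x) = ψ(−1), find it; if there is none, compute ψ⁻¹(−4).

Both pieces are strictly decreasing (slopes −7 and −8), so each is injective on its own interval.
The left piece maps (−∞, −1) onto (6, ∞); the right piece maps [−1, ∞) onto (−∞, 6].
Since 6 = 6, the images partition ℝ: ψ is injective and surjective, hence bijective.
Because the two images are disjoint, no x < −1 has ψ(x) = ψ(−1), so we compute ψ⁻¹(−4): −4 lies in (−∞, 6], so solve −8x − 2 = −4: x = (−4 + 2)/(−8) = 1/4.

1/4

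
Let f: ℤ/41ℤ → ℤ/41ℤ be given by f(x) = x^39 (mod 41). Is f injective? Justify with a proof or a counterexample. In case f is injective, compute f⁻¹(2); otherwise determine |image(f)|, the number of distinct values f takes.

21

Since 41 is prime, the nonzero elements of ℤ/41ℤ form a cyclic group of order 40.
As gcd(39, 40) = 1, raising to the 39th power is a bijection on this group: if a^39 ≡ b^39 then (ab^{−1})^39 = 1, and the only element of order dividing gcd(39, 40) = 1 is 1, so a = b.
With f(0) = 0 this makes f injective on all of ℤ/41ℤ, hence bijective (finite equal-size domain and codomain). In particular f is injective.
Since f is injective, we find the preimage of 2. The inverse of x ↦ x^39 on (ℤ/41ℤ)^× is x ↦ x^39, because 39·39 = 1521 = 38·40 + 1 ≡ 1 (mod 40) and x^{40} = 1 for x ≠ 0 (Fermat). So f⁻¹(2) = 2^39 mod 41.
Repeated squaring mod 41: 2^1 ≡ 2, 2^2 ≡ 2² = 4, 2^4 ≡ 4² = 16, 2^8 ≡ 16² = 256 ≡ 10, 2^16 ≡ 10² = 100 ≡ 18, 2^32 ≡ 18² = 324 ≡ 37. Since 39 = 32 + 4 + 2 + 1, 2^39 ≡ 37·16·4·2: 37·16 = 592 ≡ 18, then 18·4 = 72 ≡ 31, then 31·2 = 62 ≡ 21. So 2^39 ≡ 21 (mod 41).
Hence f⁻¹(2) = 21.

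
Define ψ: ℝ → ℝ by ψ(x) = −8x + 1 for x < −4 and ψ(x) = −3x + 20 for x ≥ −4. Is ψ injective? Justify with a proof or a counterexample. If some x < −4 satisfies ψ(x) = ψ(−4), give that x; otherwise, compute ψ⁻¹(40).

Both pieces are strictly decreasing (slopes −8 and −3), so each is injective on its own interval.
The left piece maps (−∞, −4) onto (33, ∞); the right piece maps [−4, ∞) onto (−∞, 32].
These images are disjoint, so no value is attained by both pieces. Thus ψ is injective.
Because the two images are disjoint, no x < −4 has ψ(x) = ψ(−4), so we compute ψ⁻¹(40): 40 lies in (33, ∞), so solve −8x + 1 = 40: x = (40 − 1)/(−8) = −39/8.

-39/8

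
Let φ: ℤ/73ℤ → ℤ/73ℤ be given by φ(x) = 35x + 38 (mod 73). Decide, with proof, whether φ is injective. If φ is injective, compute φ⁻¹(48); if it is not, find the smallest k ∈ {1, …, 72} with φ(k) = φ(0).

42

If φ(a) = φ(b), then 35a ≡ 35b (mod 73). Because gcd(35, 73) = 1, we may cancel 35 to get a ≡ b (mod 73).
Therefore φ is injective.
We now compute 35⁻¹ mod 73 explicitly. Euclid's algorithm: 73 = 2·35 + 3, 35 = 11·3 + 2, 3 = 1·2 + 1; back-substituting gives 1 = 48·35 − 23·73, so 35⁻¹ ≡ 48 (mod 73).
Since φ is injective, we compute φ⁻¹(48): solve 35x + 38 ≡ 48 (mod 73), i.e. 35x ≡ 10 (mod 73).
Multiplying by 35⁻¹ = 48 gives x ≡ 48·10 = 480 = 6·73 + 42 ≡ 42 (mod 73).
Check: φ(42) = 35·42 + 38 = 1508 = 20·73 + 48 ≡ 48 (mod 73).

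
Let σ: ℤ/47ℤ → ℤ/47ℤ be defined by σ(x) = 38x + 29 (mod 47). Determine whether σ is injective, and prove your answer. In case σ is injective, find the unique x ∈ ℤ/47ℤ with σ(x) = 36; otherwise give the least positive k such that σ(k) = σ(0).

If σ(s) = σ(t), then 38s ≡ 38t (mod 47). Because gcd(38, 47) = 1, we may cancel 38 to get s ≡ t (mod 47).
So σ is injective.
We now compute 38⁻¹ mod 47 explicitly. Euclid's algorithm: 47 = 1·38 + 9, 38 = 4·9 + 2, 9 = 4·2 + 1; back-substituting gives 1 = 26·38 − 21·47, so 38⁻¹ ≡ 26 (mod 47).
Since σ is injective, we compute σ⁻¹(36): solve 38x + 29 ≡ 36 (mod 47), i.e. 38x ≡ 7 (mod 47).
Multiplying by 38⁻¹ = 26 gives x ≡ 26·7 = 182 = 3·47 + 41 ≡ 41 (mod 47).
Check: σ(41) = 38·41 + 29 = 1587 = 33·47 + 36 ≡ 36 (mod 47).

41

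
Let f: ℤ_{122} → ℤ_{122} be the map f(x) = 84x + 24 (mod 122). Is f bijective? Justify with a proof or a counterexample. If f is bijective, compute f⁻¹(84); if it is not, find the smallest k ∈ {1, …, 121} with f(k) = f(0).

We have gcd(84, 122) = 2 > 1. Taking x_1 = 0 and x_2 = 61: f(0) = 24 and f(61) = 84·61 + 24 = 5148 ≡ 24 (mod 122).
So f(0) = f(61) while 0 ≠ 61, thus f is not injective, hence not bijective.
Since f is not bijective, we find the least positive k with f(k) = f(0): this means 84k ≡ 0 (mod 122), i.e. 122 ∣ 84k. Since gcd(84, 122) = 2, dividing through by 2 this holds exactly when 61 ∣ 42k, and as gcd(42, 61) = 1, exactly when 61 ∣ k.
The smallest positive such k is 61.

61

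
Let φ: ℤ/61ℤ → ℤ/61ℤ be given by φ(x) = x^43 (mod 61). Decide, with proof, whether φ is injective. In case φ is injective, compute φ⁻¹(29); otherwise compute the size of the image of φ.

Since 61 is prime, the nonzero elements of ℤ/61ℤ form a cyclic group of order 60.
As gcd(43, 60) = 1, raising to the 43rd power is a bijection on this group: if u^43 ≡ v^43 then (uv^{−1})^43 = 1, and the only element of order dividing gcd(43, 60) = 1 is 1, so u = v.
With φ(0) = 0 this makes φ injective on all of ℤ/61ℤ, hence bijective (finite equal-size domain and codomain). In particular φ is injective.
Since φ is injective, we find the preimage of 29. The inverse of x ↦ x^43 on (ℤ/61ℤ)^× is x ↦ x^7, because 43·7 = 301 = 5·60 + 1 ≡ 1 (mod 60) and x^{60} = 1 for x ≠ 0 (Fermat). So φ⁻¹(29) = 29^7 mod 61.
Repeated squaring mod 61: 29^1 ≡ 29, 29^2 ≡ 29² = 841 ≡ 48, 29^4 ≡ 48² = 2304 ≡ 47. Since 7 = 4 + 2 + 1, 29^7 ≡ 47·48·29: 47·48 = 2256 ≡ 60, then 60·29 = 1740 ≡ 32. So 29^7 ≡ 32 (mod 61).
Hence φ⁻¹(29) = 32.

32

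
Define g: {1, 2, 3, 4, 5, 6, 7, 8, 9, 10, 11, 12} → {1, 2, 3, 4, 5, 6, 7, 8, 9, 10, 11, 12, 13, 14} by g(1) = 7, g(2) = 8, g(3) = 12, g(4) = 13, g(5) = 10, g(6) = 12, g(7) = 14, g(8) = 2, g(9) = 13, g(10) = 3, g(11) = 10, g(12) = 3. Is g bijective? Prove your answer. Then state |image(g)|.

8

g(3) = 12 = g(6) with 3 ≠ 6, so g is not injective, hence not bijective.
The image of g is {2, 3, 7, 8, 10, 12, 13, 14}, which has 8 elements.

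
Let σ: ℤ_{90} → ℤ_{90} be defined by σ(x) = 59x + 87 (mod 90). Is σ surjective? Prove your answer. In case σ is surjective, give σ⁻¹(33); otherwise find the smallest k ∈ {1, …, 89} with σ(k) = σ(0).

Since gcd(59, 90) = 1, 59 is invertible modulo 90. Euclid's algorithm: 90 = 1·59 + 31, 59 = 1·31 + 28, 31 = 1·28 + 3, 28 = 9·3 + 1; back-substituting gives 1 = 29·59 − 19·90, so 59⁻¹ ≡ 29 (mod 90).
For any y ∈ ℤ_{90}, x = 29(y − 87) mod 90 satisfies σ(x) = 59·29(y − 87) + 87 ≡ y (since 59·29 ≡ 1 mod 90). So every y has a preimage.
Thus σ is surjective.
Since σ is surjective, we find σ⁻¹(33): we need 59x ≡ 33 − 87 ≡ 36 (mod 90). Using 59⁻¹ = 29: x ≡ 29·36 = 1044 = 11·90 + 54, so x = 54.
Check: σ(54) = 59·54 + 87 = 3273 = 36·90 + 33 ≡ 33 (mod 90).

54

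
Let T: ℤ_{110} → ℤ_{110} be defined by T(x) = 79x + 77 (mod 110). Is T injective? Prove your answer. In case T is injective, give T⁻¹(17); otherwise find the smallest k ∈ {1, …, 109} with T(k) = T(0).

80

Suppose T(u) = T(v) in ℤ_{110}. Then 79u + 77 ≡ 79v + 77 (mod 110), hence 79(u − v) ≡ 0 (mod 110).
Since gcd(79, 110) = 1, 79 is invertible modulo 110, so u − v ≡ 0 (mod 110), i.e. u = v.
Hence T is injective.
We now compute 79⁻¹ mod 110 explicitly. Euclid's algorithm: 110 = 1·79 + 31, 79 = 2·31 + 17, 31 = 1·17 + 14, 17 = 1·14 + 3, 14 = 4·3 + 2, 3 = 1·2 + 1; back-substituting gives 1 = 39·79 − 28·110, so 79⁻¹ ≡ 39 (mod 110).
Since T is injective, we compute T⁻¹(17): solve 79x + 77 ≡ 17 (mod 110), i.e. 79x ≡ 50 (mod 110).
Multiplying by 79⁻¹ = 39 gives x ≡ 39·50 = 1950 = 17·110 + 80 ≡ 80 (mod 110).
Check: T(80) = 79·80 + 77 = 6397 = 58·110 + 17 ≡ 17 (mod 110).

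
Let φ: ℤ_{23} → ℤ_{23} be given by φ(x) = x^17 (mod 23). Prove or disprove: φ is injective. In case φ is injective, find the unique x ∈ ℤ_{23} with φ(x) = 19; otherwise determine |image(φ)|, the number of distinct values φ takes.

7

Since 23 is prime, the nonzero elements of ℤ_{23} form a cyclic group of order 22.
As gcd(17, 22) = 1, raising to the 17th power is a bijection on this group: if x_1^17 ≡ x_2^17 then (x_1x_2^{−1})^17 = 1, and the only element of order dividing gcd(17, 22) = 1 is 1, so x_1 = x_2.
With φ(0) = 0 this makes φ injective on all of ℤ_{23}, hence bijective (finite equal-size domain and codomain). In particular φ is injective.
Since φ is injective, we find the preimage of 19. The inverse of x ↦ x^17 on (ℤ_{23})^× is x ↦ x^13, because 17·13 = 221 = 10·22 + 1 ≡ 1 (mod 22) and x^{22} = 1 for x ≠ 0 (Fermat). So φ⁻¹(19) = 19^13 mod 23.
Repeated squaring mod 23: 19^1 ≡ 19, 19^2 ≡ 19² = 361 ≡ 16, 19^4 ≡ 16² = 256 ≡ 3, 19^8 ≡ 3² = 9. Since 13 = 8 + 4 + 1, 19^13 ≡ 9·3·19: 9·3 = 27 ≡ 4, then 4·19 = 76 ≡ 7. So 19^13 ≡ 7 (mod 23).
Hence φ⁻¹(19) = 7.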